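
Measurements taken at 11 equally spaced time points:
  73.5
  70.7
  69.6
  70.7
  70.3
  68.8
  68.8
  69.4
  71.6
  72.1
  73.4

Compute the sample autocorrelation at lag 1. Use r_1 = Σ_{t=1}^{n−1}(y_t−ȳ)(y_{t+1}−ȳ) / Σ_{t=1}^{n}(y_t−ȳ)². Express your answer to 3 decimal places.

Mean ȳ = (73.5 + 70.7 + 69.6 + 70.7 + 70.3 + 68.8 + 68.8 + 69.4 + 71.6 + 72.1 + 73.4)/11 = 70.8091
Numerator Σ_{t=1}^{10}(y_t−ȳ)(y_{t+1}−ȳ) = 11.1672
Denominator Σ(y_t−ȳ)² = 28.0491
r_1 = 11.1672 / 28.0491 = 0.398

0.398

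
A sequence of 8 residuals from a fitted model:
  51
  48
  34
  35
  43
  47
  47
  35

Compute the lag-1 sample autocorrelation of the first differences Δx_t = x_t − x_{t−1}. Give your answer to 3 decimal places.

First differences Δx: -3, -14, 1, 8, 4, 0, -12
Mean of differences = -2.2857
Numerator Σ(Δx_t−Δx̄)(Δx_{t+1}−Δx̄) = 60.4898
Denominator Σ(Δx_t−Δx̄)² = 393.4286
r_1(Δx) = 60.4898 / 393.4286 = 0.154

0.154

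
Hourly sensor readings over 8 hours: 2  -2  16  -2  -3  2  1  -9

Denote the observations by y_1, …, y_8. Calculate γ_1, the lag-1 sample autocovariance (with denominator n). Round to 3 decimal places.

Mean ȳ = (2 − 2 + 16 − 2 − 3 + 2 + 1 − 9)/8 = 0.6250
Deviations: 1.3750, -2.6250, 15.3750, -2.6250, -3.6250, 1.3750, 0.3750, -9.6250
Σ_{t=1}^{7}(y_t−ȳ)(y_{t+1}−ȳ) = -82.8906
γ_1 = -82.8906 / 8 = -10.361

-10.361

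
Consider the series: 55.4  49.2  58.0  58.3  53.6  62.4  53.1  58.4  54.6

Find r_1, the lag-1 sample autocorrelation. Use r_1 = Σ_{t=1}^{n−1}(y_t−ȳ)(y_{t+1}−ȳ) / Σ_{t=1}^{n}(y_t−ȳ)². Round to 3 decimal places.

-0.460

Mean ȳ = (55.4 + 49.2 + 58.0 + 58.3 + 53.6 + 62.4 + 53.1 + 58.4 + 54.6)/9 = 55.8889
Numerator Σ_{t=1}^{8}(y_t−ȳ)(y_{t+1}−ȳ) = -54.5812
Denominator Σ(y_t−ȳ)² = 118.6289
r_1 = -54.5812 / 118.6289 = -0.460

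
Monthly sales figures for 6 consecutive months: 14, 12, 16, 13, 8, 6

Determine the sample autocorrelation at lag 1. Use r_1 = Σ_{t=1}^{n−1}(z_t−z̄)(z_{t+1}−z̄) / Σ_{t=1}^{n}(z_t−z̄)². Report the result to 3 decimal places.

Mean z̄ = (14 + 12 + 16 + 13 + 8 + 6)/6 = 11.5000
Numerator Σ_{t=1}^{5}(z_t−z̄)(z_{t+1}−z̄) = 24.2500
Denominator Σ(z_t−z̄)² = 71.5000
r_1 = 24.2500 / 71.5000 = 0.339

0.339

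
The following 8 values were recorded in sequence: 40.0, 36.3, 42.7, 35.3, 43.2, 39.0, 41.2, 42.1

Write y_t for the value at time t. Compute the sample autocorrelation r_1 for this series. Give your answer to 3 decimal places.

Mean ȳ = (40.0 + 36.3 + 42.7 + 35.3 + 43.2 + 39.0 + 41.2 + 42.1)/8 = 39.9750
Deviations from mean: 0.0250, -3.6750, 2.7250, -4.6750, 3.2250, -0.9750, 1.2250, 2.1250
Σ(y_t−ȳ)(y_{t+1}−ȳ) = (-0.0919) + (-10.0144) + (-12.7394) + (-15.0769) + (-3.1444) + (-1.1944) + (2.6031) = -39.6581
Denominator Σ(y_t−ȳ)² = 60.1550
r_1 = -39.6581 / 60.1550 = -0.659

-0.659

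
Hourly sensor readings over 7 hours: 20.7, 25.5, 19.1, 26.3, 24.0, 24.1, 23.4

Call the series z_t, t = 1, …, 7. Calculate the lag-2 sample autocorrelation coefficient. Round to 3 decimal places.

0.433

Mean z̄ = (20.7 + 25.5 + 19.1 + 26.3 + 24.0 + 24.1 + 23.4)/7 = 23.3000
Σ(z_t−z̄)(z_{t+2}−z̄) = (10.9200) + (6.6000) + (-2.9400) + (2.4000) + (0.0700) = 17.0500
Denominator Σ(z_t−z̄)² = 39.3800
r_2 = 17.0500 / 39.3800 = 0.433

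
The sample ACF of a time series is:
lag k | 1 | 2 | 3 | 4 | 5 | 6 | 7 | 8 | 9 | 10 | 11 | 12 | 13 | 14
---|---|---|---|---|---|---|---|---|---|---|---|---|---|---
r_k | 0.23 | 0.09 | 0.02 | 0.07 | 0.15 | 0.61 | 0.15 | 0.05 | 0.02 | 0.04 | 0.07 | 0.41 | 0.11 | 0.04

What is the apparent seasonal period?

The largest autocorrelation is r_6 = 0.61, with a weaker echo at lag 12 (0.41); the remaining lags stay at or below 0.23. The elevated value at lag 1 (0.23), dropping to 0.09 at lag 2, reflects decaying short-term dependence rather than seasonality.
The dominant spike at lag 6 indicates a seasonal period of 6.

6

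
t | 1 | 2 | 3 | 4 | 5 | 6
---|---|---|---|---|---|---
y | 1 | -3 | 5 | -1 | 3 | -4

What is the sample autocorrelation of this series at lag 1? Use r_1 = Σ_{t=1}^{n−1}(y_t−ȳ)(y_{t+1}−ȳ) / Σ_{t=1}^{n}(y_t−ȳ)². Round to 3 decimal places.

Mean ȳ = (1 − 3 + 5 − 1 + 3 − 4)/6 = 0.1667
Deviations from mean: 0.8333, -3.1667, 4.8333, -1.1667, 2.8333, -4.1667
Σ(y_t−ȳ)(y_{t+1}−ȳ) = (-2.6389) + (-15.3056) + (-5.6389) + (-3.3056) + (-11.8056) = -38.6944
Denominator Σ(y_t−ȳ)² = 60.8333
r_1 = -38.6944 / 60.8333 = -0.636

-0.636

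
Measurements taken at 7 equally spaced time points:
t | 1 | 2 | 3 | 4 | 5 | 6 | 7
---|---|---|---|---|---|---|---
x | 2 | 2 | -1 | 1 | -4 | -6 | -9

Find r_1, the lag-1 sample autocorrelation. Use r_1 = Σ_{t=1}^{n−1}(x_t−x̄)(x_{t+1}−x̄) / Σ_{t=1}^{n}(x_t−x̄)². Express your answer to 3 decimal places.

0.480

Mean x̄ = (2 + 2 − 1 + 1 − 4 − 6 − 9)/7 = -2.1429
Deviations from mean: 4.1429, 4.1429, 1.1429, 3.1429, -1.8571, -3.8571, -6.8571
Σ(x_t−x̄)(x_{t+1}−x̄) = (17.1633) + (4.7347) + (3.5918) + (-5.8367) + (7.1633) + (26.4490) = 53.2653
Denominator Σ(x_t−x̄)² = 110.8571
r_1 = 53.2653 / 110.8571 = 0.480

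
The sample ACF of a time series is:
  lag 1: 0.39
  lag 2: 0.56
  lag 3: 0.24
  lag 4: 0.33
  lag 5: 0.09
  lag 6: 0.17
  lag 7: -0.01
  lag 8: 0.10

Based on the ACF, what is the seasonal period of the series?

The largest autocorrelation is r_2 = 0.56; the remaining lags stay at or below 0.39.
The dominant spike at lag 2 indicates a seasonal period of 2.

2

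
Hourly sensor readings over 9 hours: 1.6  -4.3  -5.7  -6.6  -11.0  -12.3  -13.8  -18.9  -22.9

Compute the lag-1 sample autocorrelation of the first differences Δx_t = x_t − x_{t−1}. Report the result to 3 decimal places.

-0.176

First differences Δx: -5.9, -1.4, -0.9, -4.4, -1.3, -1.5, -5.1, -4.0
Mean of differences = -3.0625
Numerator Σ(Δx_t−Δx̄)(Δx_{t+1}−Δx̄) = -4.8914
Denominator Σ(Δx_t−Δx̄)² = 27.8588
r_1(Δx) = -4.8914 / 27.8588 = -0.176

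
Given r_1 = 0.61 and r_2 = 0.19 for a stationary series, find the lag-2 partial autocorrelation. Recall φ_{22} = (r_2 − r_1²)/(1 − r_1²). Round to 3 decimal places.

-0.290

φ_{22} = (r_2 − r_1²) / (1 − r_1²)
r_1² = (0.61)² = 0.3721
Numerator = 0.19 − 0.3721 = -0.1821; denominator = 1 − 0.3721 = 0.6279
φ_{22} = -0.1821 / 0.6279 = -0.290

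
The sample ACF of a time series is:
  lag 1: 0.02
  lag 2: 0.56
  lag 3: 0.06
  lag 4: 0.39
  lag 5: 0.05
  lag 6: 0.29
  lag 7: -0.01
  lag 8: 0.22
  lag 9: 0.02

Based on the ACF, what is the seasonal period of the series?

2

The largest autocorrelation is r_2 = 0.56, with weaker echoes at lags 4 (0.39), 6 (0.29) and 8 (0.22); the remaining lags stay at or below 0.06.
The dominant spike at lag 2 indicates a seasonal period of 2.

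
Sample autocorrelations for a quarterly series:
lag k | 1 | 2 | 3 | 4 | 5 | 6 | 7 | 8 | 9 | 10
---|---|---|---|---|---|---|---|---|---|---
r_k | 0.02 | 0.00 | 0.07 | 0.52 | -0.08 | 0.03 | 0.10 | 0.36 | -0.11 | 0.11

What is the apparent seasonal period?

4

The largest autocorrelation is r_4 = 0.52, with a weaker echo at lag 8 (0.36); the remaining lags stay at or below 0.11.
The dominant spike at lag 4 indicates a seasonal period of 4.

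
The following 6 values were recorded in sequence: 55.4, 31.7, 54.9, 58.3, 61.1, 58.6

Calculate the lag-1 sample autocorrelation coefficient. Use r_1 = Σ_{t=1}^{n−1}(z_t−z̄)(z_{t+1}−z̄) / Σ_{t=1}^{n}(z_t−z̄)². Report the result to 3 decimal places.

0.015

Mean z̄ = (55.4 + 31.7 + 54.9 + 58.3 + 61.1 + 58.6)/6 = 53.3333
Deviations from mean: 2.0667, -21.6333, 1.5667, 4.9667, 7.7667, 5.2667
Σ(z_t−z̄)(z_{t+1}−z̄) = (-44.7089) + (-33.8922) + (7.7811) + (38.5744) + (40.9044) = 8.6589
Denominator Σ(z_t−z̄)² = 587.4533
r_1 = 8.6589 / 587.4533 = 0.015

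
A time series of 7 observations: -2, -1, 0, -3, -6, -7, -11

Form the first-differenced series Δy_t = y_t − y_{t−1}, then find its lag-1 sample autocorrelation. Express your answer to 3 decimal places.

0.117

First differences Δy: 1, 1, -3, -3, -1, -4
Mean of differences = -1.5000
Numerator Σ(Δy_t−Δȳ)(Δy_{t+1}−Δȳ) = 2.7500
Denominator Σ(Δy_t−Δȳ)² = 23.5000
r_1(Δy) = 2.7500 / 23.5000 = 0.117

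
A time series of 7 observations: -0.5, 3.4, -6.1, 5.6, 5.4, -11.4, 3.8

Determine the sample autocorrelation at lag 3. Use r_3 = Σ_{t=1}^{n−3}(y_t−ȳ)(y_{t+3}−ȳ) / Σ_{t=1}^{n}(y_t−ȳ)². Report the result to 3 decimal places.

Mean ȳ = (-0.5 + 3.4 − 6.1 + 5.6 + 5.4 − 11.4 + 3.8)/7 = 0.0286
Deviations from mean: -0.5286, 3.3714, -6.1286, 5.5714, 5.3714, -11.4286, 3.7714
Σ(y_t−ȳ)(y_{t+3}−ȳ) = (-2.9449) + (18.1094) + (70.0408) + (21.0122) = 106.2176
Denominator Σ(y_t−ȳ)² = 253.9343
r_3 = 106.2176 / 253.9343 = 0.418

0.418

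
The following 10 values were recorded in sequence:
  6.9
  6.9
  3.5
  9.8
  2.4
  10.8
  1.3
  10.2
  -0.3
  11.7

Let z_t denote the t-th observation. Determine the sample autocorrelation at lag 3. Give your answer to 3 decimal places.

-0.604

Mean z̄ = (6.9 + 6.9 + 3.5 + 9.8 + 2.4 + 10.8 + 1.3 + 10.2 − 0.3 + 11.7)/10 = 6.3200
Numerator Σ_{t=1}^{7}(z_t−z̄)(z_{t+3}−z̄) = -102.2332
Denominator Σ(z_t−z̄)² = 169.1960
r_3 = -102.2332 / 169.1960 = -0.604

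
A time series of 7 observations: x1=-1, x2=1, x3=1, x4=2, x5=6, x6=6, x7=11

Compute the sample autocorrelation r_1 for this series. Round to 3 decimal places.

0.414

Mean x̄ = (-1 + 1 + 1 + 2 + 6 + 6 + 11)/7 = 3.7143
Deviations from mean: -4.7143, -2.7143, -2.7143, -1.7143, 2.2857, 2.2857, 7.2857
Σ(x_t−x̄)(x_{t+1}−x̄) = (12.7959) + (7.3673) + (4.6531) + (-3.9184) + (5.2245) + (16.6531) = 42.7755
Denominator Σ(x_t−x̄)² = 103.4286
r_1 = 42.7755 / 103.4286 = 0.414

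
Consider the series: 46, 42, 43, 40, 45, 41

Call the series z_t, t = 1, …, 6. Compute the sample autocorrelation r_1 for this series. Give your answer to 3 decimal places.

-0.498

Mean z̄ = (46 + 42 + 43 + 40 + 45 + 41)/6 = 42.8333
Deviations from mean: 3.1667, -0.8333, 0.1667, -2.8333, 2.1667, -1.8333
Σ(z_t−z̄)(z_{t+1}−z̄) = (-2.6389) + (-0.1389) + (-0.4722) + (-6.1389) + (-3.9722) = -13.3611
Denominator Σ(z_t−z̄)² = 26.8333
r_1 = -13.3611 / 26.8333 = -0.498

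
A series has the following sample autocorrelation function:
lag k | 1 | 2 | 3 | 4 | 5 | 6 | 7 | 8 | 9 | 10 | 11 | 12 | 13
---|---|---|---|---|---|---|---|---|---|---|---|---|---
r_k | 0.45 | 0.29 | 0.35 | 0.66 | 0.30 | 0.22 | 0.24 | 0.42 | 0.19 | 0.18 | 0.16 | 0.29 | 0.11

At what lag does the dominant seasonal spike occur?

4

The largest autocorrelation is r_4 = 0.66; the remaining lags stay at or below 0.45. The elevated value at lag 1 (0.45), dropping to 0.29 at lag 2, reflects decaying short-term dependence rather than seasonality.
The dominant spike at lag 4 indicates a seasonal period of 4.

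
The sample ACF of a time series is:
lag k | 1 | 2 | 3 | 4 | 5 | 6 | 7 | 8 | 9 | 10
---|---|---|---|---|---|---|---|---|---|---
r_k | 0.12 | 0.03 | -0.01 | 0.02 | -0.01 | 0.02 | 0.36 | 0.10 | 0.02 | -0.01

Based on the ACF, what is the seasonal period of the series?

The largest autocorrelation is r_7 = 0.36; the remaining lags stay at or below 0.12.
The dominant spike at lag 7 indicates a seasonal period of 7.

7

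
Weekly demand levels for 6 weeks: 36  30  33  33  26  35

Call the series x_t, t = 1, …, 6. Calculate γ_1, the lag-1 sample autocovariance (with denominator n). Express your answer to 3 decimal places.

-5.338

Mean x̄ = (36 + 30 + 33 + 33 + 26 + 35)/6 = 32.1667
Deviations: 3.8333, -2.1667, 0.8333, 0.8333, -6.1667, 2.8333
Σ_{t=1}^{5}(x_t−x̄)(x_{t+1}−x̄) = -32.0278
γ_1 = -32.0278 / 6 = -5.338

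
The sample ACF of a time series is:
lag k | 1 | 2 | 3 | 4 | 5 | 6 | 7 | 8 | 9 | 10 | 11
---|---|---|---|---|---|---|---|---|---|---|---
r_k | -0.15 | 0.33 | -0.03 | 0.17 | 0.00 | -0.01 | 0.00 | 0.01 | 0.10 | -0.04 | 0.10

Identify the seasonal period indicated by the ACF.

2

The largest autocorrelation is r_2 = 0.33, with a weaker echo at lag 4 (0.17); the remaining lags stay at or below 0.10.
The dominant spike at lag 2 indicates a seasonal period of 2.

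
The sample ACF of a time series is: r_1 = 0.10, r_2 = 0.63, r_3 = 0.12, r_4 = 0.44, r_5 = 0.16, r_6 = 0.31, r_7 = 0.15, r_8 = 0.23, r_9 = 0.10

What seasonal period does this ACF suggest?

2

The largest autocorrelation is r_2 = 0.63, with weaker echoes at lags 4 (0.44), 6 (0.31) and 8 (0.23); the remaining lags stay at or below 0.16.
The dominant spike at lag 2 indicates a seasonal period of 2.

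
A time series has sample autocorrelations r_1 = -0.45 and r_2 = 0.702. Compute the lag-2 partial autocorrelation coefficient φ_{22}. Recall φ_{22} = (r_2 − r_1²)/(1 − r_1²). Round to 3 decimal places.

0.626

φ_{22} = (r_2 − r_1²) / (1 − r_1²)
r_1² = (-0.45)² = 0.2025
Numerator = 0.702 − 0.2025 = 0.4995; denominator = 1 − 0.2025 = 0.7975
φ_{22} = 0.4995 / 0.7975 = 0.626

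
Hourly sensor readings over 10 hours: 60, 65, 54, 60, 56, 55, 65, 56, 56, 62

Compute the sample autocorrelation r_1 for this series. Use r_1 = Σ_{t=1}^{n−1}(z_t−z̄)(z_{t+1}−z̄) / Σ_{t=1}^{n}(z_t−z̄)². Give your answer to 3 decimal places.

-0.414

Mean z̄ = (60 + 65 + 54 + 60 + 56 + 55 + 65 + 56 + 56 + 62)/10 = 58.9000
Numerator Σ_{t=1}^{9}(z_t−z̄)(z_{t+1}−z̄) = -62.5100
Denominator Σ(z_t−z̄)² = 150.9000
r_1 = -62.5100 / 150.9000 = -0.414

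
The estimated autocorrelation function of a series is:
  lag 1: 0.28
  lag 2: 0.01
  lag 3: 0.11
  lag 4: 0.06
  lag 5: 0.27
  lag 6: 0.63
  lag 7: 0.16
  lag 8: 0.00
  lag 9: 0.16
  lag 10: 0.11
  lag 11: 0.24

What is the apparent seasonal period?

6

The largest autocorrelation is r_6 = 0.63; the remaining lags stay at or below 0.28. The elevated value at lag 1 (0.28), dropping to 0.01 at lag 2, reflects decaying short-term dependence rather than seasonality.
The dominant spike at lag 6 indicates a seasonal period of 6.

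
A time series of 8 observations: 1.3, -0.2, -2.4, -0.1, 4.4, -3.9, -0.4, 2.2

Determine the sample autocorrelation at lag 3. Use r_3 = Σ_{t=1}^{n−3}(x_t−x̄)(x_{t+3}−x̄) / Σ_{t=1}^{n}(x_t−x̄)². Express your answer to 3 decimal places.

Mean x̄ = (1.3 − 0.2 − 2.4 − 0.1 + 4.4 − 3.9 − 0.4 + 2.2)/8 = 0.1125
Σ(x_t−x̄)(x_{t+3}−x̄) = (-0.2523) + (-1.3398) + (10.0814) + (0.1089) + (8.9502) = 17.5483
Denominator Σ(x_t−x̄)² = 46.9688
r_3 = 17.5483 / 46.9688 = 0.374

0.374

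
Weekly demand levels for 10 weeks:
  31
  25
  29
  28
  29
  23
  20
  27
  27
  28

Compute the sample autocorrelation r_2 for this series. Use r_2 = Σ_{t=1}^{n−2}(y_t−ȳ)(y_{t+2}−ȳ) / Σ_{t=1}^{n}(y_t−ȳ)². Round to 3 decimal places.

Mean ȳ = (31 + 25 + 29 + 28 + 29 + 23 + 20 + 27 + 27 + 28)/10 = 26.7000
Numerator Σ_{t=1}^{8}(y_t−ȳ)(y_{t+2}−ȳ) = -9.9800
Denominator Σ(y_t−ȳ)² = 94.1000
r_2 = -9.9800 / 94.1000 = -0.106

-0.106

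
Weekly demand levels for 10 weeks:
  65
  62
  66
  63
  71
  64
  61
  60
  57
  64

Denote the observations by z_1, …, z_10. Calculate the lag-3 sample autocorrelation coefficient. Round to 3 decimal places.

Mean z̄ = (65 + 62 + 66 + 63 + 71 + 64 + 61 + 60 + 57 + 64)/10 = 63.3000
Numerator Σ_{t=1}^{7}(z_t−z̄)(z_{t+3}−z̄) = -39.3700
Denominator Σ(z_t−z̄)² = 128.1000
r_3 = -39.3700 / 128.1000 = -0.307

-0.307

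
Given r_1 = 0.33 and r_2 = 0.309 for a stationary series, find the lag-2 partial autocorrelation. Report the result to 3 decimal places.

0.225

φ_{22} = (r_2 − r_1²) / (1 − r_1²)
r_1² = (0.33)² = 0.1089
Numerator = 0.309 − 0.1089 = 0.2001; denominator = 1 − 0.1089 = 0.8911
φ_{22} = 0.2001 / 0.8911 = 0.225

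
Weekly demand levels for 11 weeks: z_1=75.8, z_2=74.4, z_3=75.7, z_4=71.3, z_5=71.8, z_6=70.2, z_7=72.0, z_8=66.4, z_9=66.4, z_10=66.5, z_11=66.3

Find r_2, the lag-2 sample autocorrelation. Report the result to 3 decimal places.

0.477

Mean z̄ = (75.8 + 74.4 + 75.7 + 71.3 + 71.8 + 70.2 + 72.0 + 66.4 + 66.4 + 66.5 + 66.3)/11 = 70.6182
Numerator Σ_{t=1}^{9}(z_t−z̄)(z_{t+2}−z̄) = 67.7866
Denominator Σ(z_t−z̄)² = 142.1164
r_2 = 67.7866 / 142.1164 = 0.477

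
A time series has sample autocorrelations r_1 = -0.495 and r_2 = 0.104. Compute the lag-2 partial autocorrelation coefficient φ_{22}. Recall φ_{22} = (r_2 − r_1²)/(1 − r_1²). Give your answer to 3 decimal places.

-0.187

φ_{22} = (r_2 − r_1²) / (1 − r_1²)
r_1² = (-0.495)² = 0.245025
Numerator = 0.104 − 0.2450 = -0.1410; denominator = 1 − 0.2450 = 0.7550
φ_{22} = -0.1410 / 0.7550 = -0.187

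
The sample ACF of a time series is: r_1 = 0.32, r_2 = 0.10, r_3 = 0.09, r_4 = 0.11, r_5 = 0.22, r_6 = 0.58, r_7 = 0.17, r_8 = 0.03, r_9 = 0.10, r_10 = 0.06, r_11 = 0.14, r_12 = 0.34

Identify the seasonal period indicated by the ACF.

6

The largest autocorrelation is r_6 = 0.58, with a weaker echo at lag 12 (0.34); the remaining lags stay at or below 0.32. The elevated value at lag 1 (0.32), dropping to 0.10 at lag 2, reflects decaying short-term dependence rather than seasonality.
The dominant spike at lag 6 indicates a seasonal period of 6.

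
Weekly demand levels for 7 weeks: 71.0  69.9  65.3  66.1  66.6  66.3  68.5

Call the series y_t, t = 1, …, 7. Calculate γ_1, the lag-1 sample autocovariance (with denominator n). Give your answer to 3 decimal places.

1.125

Mean ȳ = (71.0 + 69.9 + 65.3 + 66.1 + 66.6 + 66.3 + 68.5)/7 = 67.6714
Deviations: 3.3286, 2.2286, -2.3714, -1.5714, -1.0714, -1.3714, 0.8286
Σ_{t=1}^{6}(y_t−ȳ)(y_{t+1}−ȳ) = 7.8763
γ_1 = 7.8763 / 7 = 1.125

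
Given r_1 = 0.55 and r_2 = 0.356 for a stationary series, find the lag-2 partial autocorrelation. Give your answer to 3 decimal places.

0.077

φ_{22} = (r_2 − r_1²) / (1 − r_1²)
r_1² = (0.55)² = 0.3025
Numerator = 0.356 − 0.3025 = 0.0535; denominator = 1 − 0.3025 = 0.6975
φ_{22} = 0.0535 / 0.6975 = 0.077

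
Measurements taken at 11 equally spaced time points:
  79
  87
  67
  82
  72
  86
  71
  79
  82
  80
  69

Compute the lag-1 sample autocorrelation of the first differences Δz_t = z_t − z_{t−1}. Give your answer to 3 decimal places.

-0.750

First differences Δz: 8, -20, 15, -10, 14, -15, 8, 3, -2, -11
Mean of differences = -1.0000
Numerator Σ(Δz_t−Δz̄)(Δz_{t+1}−Δz̄) = -1048.0000
Denominator Σ(Δz_t−Δz̄)² = 1398.0000
r_1(Δz) = -1048.0000 / 1398.0000 = -0.750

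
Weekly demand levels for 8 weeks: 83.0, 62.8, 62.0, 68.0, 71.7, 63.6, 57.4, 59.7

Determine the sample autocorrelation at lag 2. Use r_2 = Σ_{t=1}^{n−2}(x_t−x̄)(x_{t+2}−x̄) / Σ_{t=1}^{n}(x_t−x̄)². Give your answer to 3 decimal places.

-0.289

Mean x̄ = (83.0 + 62.8 + 62.0 + 68.0 + 71.7 + 63.6 + 57.4 + 59.7)/8 = 66.0250
Deviations from mean: 16.9750, -3.2250, -4.0250, 1.9750, 5.6750, -2.4250, -8.6250, -6.3250
Σ(x_t−x̄)(x_{t+2}−x̄) = (-68.3244) + (-6.3694) + (-22.8419) + (-4.7894) + (-48.9469) + (15.3381) = -135.9338
Denominator Σ(x_t−x̄)² = 471.1350
r_2 = -135.9338 / 471.1350 = -0.289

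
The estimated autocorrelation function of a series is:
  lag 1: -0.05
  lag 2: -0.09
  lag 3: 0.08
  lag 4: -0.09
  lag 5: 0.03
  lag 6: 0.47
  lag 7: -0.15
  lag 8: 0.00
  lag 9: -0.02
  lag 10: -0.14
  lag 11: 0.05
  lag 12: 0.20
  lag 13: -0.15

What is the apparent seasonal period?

6

The largest autocorrelation is r_6 = 0.47, with a weaker echo at lag 12 (0.20); the remaining lags stay at or below 0.08.
The dominant spike at lag 6 indicates a seasonal period of 6.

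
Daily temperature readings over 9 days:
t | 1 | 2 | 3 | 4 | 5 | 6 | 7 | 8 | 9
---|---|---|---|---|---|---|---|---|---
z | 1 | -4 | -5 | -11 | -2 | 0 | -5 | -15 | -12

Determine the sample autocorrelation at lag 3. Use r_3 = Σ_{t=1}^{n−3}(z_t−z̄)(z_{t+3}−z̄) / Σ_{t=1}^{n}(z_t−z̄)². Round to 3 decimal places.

-0.396

Mean z̄ = (1 − 4 − 5 − 11 − 2 + 0 − 5 − 15 − 12)/9 = -5.8889
Σ(z_t−z̄)(z_{t+3}−z̄) = (-35.2099) + (7.3457) + (5.2346) + (-4.5432) + (-35.4321) + (-35.9877) = -98.5926
Denominator Σ(z_t−z̄)² = 248.8889
r_3 = -98.5926 / 248.8889 = -0.396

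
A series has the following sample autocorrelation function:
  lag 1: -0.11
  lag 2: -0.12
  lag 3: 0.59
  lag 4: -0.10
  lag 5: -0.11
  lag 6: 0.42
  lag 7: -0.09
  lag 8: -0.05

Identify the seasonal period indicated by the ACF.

3

The largest autocorrelation is r_3 = 0.59, with a weaker echo at lag 6 (0.42); the remaining lags stay at or below -0.05.
The dominant spike at lag 3 indicates a seasonal period of 3.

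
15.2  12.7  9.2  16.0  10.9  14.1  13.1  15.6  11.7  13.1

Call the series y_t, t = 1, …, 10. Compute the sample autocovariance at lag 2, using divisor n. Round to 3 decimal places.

Mean ȳ = (15.2 + 12.7 + 9.2 + 16.0 + 10.9 + 14.1 + 13.1 + 15.6 + 11.7 + 13.1)/10 = 13.1600
Σ_{t=1}^{8}(y_t−ȳ)(y_{t+2}−ȳ) = 4.6048
γ_2 = 4.6048 / 10 = 0.460

0.460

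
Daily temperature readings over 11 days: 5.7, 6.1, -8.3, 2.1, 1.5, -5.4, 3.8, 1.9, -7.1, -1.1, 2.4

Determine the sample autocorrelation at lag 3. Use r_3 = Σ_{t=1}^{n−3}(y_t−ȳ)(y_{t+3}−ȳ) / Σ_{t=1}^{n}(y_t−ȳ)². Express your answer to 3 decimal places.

Mean ȳ = (5.7 + 6.1 − 8.3 + 2.1 + 1.5 − 5.4 + 3.8 + 1.9 − 7.1 − 1.1 + 2.4)/11 = 0.1455
Numerator Σ_{t=1}^{8}(y_t−ȳ)(y_{t+3}−ȳ) = 114.8593
Denominator Σ(y_t−ȳ)² = 249.6073
r_3 = 114.8593 / 249.6073 = 0.460

0.460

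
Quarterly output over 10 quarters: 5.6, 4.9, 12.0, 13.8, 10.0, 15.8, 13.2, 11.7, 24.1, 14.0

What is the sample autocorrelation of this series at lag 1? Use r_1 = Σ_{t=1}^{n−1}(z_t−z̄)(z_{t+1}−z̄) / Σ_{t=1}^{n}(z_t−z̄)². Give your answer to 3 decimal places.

Mean z̄ = (5.6 + 4.9 + 12.0 + 13.8 + 10.0 + 15.8 + 13.2 + 11.7 + 24.1 + 14.0)/10 = 12.5100
Numerator Σ_{t=1}^{9}(z_t−z̄)(z_{t+1}−z̄) = 53.9049
Denominator Σ(z_t−z̄)² = 262.3890
r_1 = 53.9049 / 262.3890 = 0.205

0.205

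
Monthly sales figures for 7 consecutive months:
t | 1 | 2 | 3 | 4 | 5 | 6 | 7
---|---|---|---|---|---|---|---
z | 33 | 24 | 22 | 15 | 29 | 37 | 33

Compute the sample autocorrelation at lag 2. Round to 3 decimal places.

-0.296

Mean z̄ = (33 + 24 + 22 + 15 + 29 + 37 + 33)/7 = 27.5714
Deviations from mean: 5.4286, -3.5714, -5.5714, -12.5714, 1.4286, 9.4286, 5.4286
Numerator Σ_{t=1}^{5}(z_t−z̄)(z_{t+2}−z̄) = -104.0816
Denominator Σ(z_t−z̄)² = 351.7143
r_2 = -104.0816 / 351.7143 = -0.296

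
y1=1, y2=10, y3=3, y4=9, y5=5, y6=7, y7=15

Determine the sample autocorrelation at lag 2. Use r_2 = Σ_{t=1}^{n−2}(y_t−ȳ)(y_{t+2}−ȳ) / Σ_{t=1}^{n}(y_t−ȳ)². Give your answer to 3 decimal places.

0.170

Mean ȳ = (1 + 10 + 3 + 9 + 5 + 7 + 15)/7 = 7.1429
Deviations from mean: -6.1429, 2.8571, -4.1429, 1.8571, -2.1429, -0.1429, 7.8571
Σ(y_t−ȳ)(y_{t+2}−ȳ) = (25.4490) + (5.3061) + (8.8776) + (-0.2653) + (-16.8367) = 22.5306
Denominator Σ(y_t−ȳ)² = 132.8571
r_2 = 22.5306 / 132.8571 = 0.170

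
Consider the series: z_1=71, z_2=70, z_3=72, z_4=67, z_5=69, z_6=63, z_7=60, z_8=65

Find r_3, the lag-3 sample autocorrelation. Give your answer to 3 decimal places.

Mean z̄ = (71 + 70 + 72 + 67 + 69 + 63 + 60 + 65)/8 = 67.1250
Deviations from mean: 3.8750, 2.8750, 4.8750, -0.1250, 1.8750, -4.1250, -7.1250, -2.1250
Σ(z_t−z̄)(z_{t+3}−z̄) = (-0.4844) + (5.3906) + (-20.1094) + (0.8906) + (-3.9844) = -18.2969
Denominator Σ(z_t−z̄)² = 122.8750
r_3 = -18.2969 / 122.8750 = -0.149

-0.149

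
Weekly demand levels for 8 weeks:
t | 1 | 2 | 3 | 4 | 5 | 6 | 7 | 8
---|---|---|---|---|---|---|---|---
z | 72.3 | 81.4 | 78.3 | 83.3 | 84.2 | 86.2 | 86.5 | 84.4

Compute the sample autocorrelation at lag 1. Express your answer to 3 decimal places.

Mean z̄ = (72.3 + 81.4 + 78.3 + 83.3 + 84.2 + 86.2 + 86.5 + 84.4)/8 = 82.0750
Deviations from mean: -9.7750, -0.6750, -3.7750, 1.2250, 2.1250, 4.1250, 4.4250, 2.3250
Σ(z_t−z̄)(z_{t+1}−z̄) = (6.5981) + (2.5481) + (-4.6244) + (2.6031) + (8.7656) + (18.2531) + (10.2881) = 44.4319
Denominator Σ(z_t−z̄)² = 158.2750
r_1 = 44.4319 / 158.2750 = 0.281

0.281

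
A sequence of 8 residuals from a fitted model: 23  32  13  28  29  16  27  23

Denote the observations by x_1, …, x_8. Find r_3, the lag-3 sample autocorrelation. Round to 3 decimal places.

Mean x̄ = (23 + 32 + 13 + 28 + 29 + 16 + 27 + 23)/8 = 23.8750
Σ(x_t−x̄)(x_{t+3}−x̄) = (-3.6094) + (41.6406) + (85.6406) + (12.8906) + (-4.4844) = 132.0781
Denominator Σ(x_t−x̄)² = 300.8750
r_3 = 132.0781 / 300.8750 = 0.439

0.439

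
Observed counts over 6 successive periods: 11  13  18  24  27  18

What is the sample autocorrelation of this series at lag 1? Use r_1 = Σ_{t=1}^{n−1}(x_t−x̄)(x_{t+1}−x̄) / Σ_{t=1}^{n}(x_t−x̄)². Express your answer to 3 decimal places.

0.442

Mean x̄ = (11 + 13 + 18 + 24 + 27 + 18)/6 = 18.5000
Deviations from mean: -7.5000, -5.5000, -0.5000, 5.5000, 8.5000, -0.5000
Numerator Σ_{t=1}^{5}(x_t−x̄)(x_{t+1}−x̄) = 83.7500
Denominator Σ(x_t−x̄)² = 189.5000
r_1 = 83.7500 / 189.5000 = 0.442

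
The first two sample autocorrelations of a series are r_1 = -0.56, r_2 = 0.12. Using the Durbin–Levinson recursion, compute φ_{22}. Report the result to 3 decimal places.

-0.282

φ_{22} = (r_2 − r_1²) / (1 − r_1²)
r_1² = (-0.56)² = 0.3136
Numerator = 0.12 − 0.3136 = -0.1936; denominator = 1 − 0.3136 = 0.6864
φ_{22} = -0.1936 / 0.6864 = -0.282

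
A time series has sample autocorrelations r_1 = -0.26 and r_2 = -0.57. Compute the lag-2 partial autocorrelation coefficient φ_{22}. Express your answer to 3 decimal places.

-0.684

φ_{22} = (r_2 − r_1²) / (1 − r_1²)
r_1² = (-0.26)² = 0.0676
Numerator = -0.57 − 0.0676 = -0.6376; denominator = 1 − 0.0676 = 0.9324
φ_{22} = -0.6376 / 0.9324 = -0.684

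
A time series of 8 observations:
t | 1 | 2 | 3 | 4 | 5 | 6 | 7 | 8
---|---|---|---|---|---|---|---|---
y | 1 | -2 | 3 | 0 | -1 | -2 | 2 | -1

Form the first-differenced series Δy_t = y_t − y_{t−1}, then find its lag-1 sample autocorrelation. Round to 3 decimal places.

-0.590

First differences Δy: -3, 5, -3, -1, -1, 4, -3
Mean of differences = -0.2857
Numerator Σ(Δy_t−Δȳ)(Δy_{t+1}−Δȳ) = -40.9388
Denominator Σ(Δy_t−Δȳ)² = 69.4286
r_1(Δy) = -40.9388 / 69.4286 = -0.590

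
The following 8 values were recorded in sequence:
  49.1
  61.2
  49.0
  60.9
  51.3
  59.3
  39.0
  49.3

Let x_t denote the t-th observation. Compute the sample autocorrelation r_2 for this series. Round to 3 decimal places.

0.346

Mean x̄ = (49.1 + 61.2 + 49.0 + 60.9 + 51.3 + 59.3 + 39.0 + 49.3)/8 = 52.3875
Σ(x_t−x̄)(x_{t+2}−x̄) = (11.1364) + (75.0164) + (3.6839) + (58.8427) + (14.5589) + (-21.3423) = 141.8959
Denominator Σ(x_t−x̄)² = 410.1288
r_2 = 141.8959 / 410.1288 = 0.346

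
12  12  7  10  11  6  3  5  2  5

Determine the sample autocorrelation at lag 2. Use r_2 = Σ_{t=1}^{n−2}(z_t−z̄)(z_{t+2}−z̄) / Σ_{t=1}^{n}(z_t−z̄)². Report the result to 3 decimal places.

Mean z̄ = (12 + 12 + 7 + 10 + 11 + 6 + 3 + 5 + 2 + 5)/10 = 7.3000
Numerator Σ_{t=1}^{8}(z_t−z̄)(z_{t+2}−z̄) = 21.8200
Denominator Σ(z_t−z̄)² = 124.1000
r_2 = 21.8200 / 124.1000 = 0.176

0.176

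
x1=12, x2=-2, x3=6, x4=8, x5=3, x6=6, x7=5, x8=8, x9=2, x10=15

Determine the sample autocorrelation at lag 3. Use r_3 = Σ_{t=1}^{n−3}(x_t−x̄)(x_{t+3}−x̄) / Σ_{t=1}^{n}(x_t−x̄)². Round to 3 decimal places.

0.090

Mean x̄ = (12 − 2 + 6 + 8 + 3 + 6 + 5 + 8 + 2 + 15)/10 = 6.3000
Σ(x_t−x̄)(x_{t+3}−x̄) = (9.6900) + (27.3900) + (0.0900) + (-2.2100) + (-5.6100) + (1.2900) + (-11.3100) = 19.3300
Denominator Σ(x_t−x̄)² = 214.1000
r_3 = 19.3300 / 214.1000 = 0.090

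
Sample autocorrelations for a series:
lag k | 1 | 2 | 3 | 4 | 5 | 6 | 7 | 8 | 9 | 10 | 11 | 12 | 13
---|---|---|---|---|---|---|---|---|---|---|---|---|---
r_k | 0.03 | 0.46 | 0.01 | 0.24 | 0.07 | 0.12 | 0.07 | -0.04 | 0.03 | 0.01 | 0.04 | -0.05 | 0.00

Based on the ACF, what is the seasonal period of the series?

2

The largest autocorrelation is r_2 = 0.46, with a weaker echo at lag 4 (0.24); the remaining lags stay at or below 0.12.
The dominant spike at lag 2 indicates a seasonal period of 2.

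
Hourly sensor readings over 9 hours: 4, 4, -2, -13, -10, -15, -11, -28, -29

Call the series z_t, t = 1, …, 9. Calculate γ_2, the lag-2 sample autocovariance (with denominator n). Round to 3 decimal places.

21.158

Mean z̄ = (4 + 4 − 2 − 13 − 10 − 15 − 11 − 28 − 29)/9 = -11.1111
Σ_{t=1}^{7}(z_t−z̄)(z_{t+2}−z̄) = 190.4198
γ_2 = 190.4198 / 9 = 21.158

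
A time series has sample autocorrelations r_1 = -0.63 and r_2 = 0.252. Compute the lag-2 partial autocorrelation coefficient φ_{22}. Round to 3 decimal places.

-0.240

φ_{22} = (r_2 − r_1²) / (1 − r_1²)
r_1² = (-0.63)² = 0.3969
Numerator = 0.252 − 0.3969 = -0.1449; denominator = 1 − 0.3969 = 0.6031
φ_{22} = -0.1449 / 0.6031 = -0.240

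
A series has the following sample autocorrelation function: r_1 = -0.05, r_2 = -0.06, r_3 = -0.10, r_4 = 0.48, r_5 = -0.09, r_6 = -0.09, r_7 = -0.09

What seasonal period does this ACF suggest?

4

The largest autocorrelation is r_4 = 0.48; the remaining lags stay at or below -0.05.
The dominant spike at lag 4 indicates a seasonal period of 4.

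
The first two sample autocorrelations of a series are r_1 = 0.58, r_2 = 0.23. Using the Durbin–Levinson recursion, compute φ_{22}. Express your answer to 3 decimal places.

-0.160

φ_{22} = (r_2 − r_1²) / (1 − r_1²)
r_1² = (0.58)² = 0.3364
Numerator = 0.23 − 0.3364 = -0.1064; denominator = 1 − 0.3364 = 0.6636
φ_{22} = -0.1064 / 0.6636 = -0.160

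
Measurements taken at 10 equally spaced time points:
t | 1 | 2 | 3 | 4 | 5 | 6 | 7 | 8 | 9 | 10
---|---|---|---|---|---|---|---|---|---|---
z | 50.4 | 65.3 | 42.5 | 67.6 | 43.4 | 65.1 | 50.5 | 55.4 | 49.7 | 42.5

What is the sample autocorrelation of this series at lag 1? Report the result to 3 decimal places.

Mean z̄ = (50.4 + 65.3 + 42.5 + 67.6 + 43.4 + 65.1 + 50.5 + 55.4 + 49.7 + 42.5)/10 = 53.2400
Numerator Σ_{t=1}^{9}(z_t−z̄)(z_{t+1}−z̄) = -584.0476
Denominator Σ(z_t−z̄)² = 852.6040
r_1 = -584.0476 / 852.6040 = -0.685

-0.685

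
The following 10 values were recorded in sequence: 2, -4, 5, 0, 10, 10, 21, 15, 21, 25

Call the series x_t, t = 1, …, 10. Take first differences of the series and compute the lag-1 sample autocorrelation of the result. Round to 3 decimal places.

-0.758

First differences Δx: -6, 9, -5, 10, 0, 11, -6, 6, 4
Mean of differences = 2.5556
Numerator Σ(Δx_t−Δx̄)(Δx_{t+1}−Δx̄) = -297.4198
Denominator Σ(Δx_t−Δx̄)² = 392.2222
r_1(Δx) = -297.4198 / 392.2222 = -0.758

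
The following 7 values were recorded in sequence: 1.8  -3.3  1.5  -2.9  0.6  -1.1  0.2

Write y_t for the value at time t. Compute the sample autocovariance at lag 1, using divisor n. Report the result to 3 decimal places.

Mean ȳ = (1.8 − 3.3 + 1.5 − 2.9 + 0.6 − 1.1 + 0.2)/7 = -0.4571
Σ_{t=1}^{6}(y_t−ȳ)(y_{t+1}−ȳ) = -20.4461
γ_1 = -20.4461 / 7 = -2.921

-2.921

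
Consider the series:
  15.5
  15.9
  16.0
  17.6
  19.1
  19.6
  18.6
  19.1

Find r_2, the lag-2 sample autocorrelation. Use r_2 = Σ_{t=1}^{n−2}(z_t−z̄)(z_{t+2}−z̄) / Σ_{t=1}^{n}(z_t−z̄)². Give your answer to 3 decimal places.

0.275

Mean z̄ = (15.5 + 15.9 + 16.0 + 17.6 + 19.1 + 19.6 + 18.6 + 19.1)/8 = 17.6750
Deviations from mean: -2.1750, -1.7750, -1.6750, -0.0750, 1.4250, 1.9250, 0.9250, 1.4250
Σ(z_t−z̄)(z_{t+2}−z̄) = (3.6431) + (0.1331) + (-2.3869) + (-0.1444) + (1.3181) + (2.7431) = 5.3063
Denominator Σ(z_t−z̄)² = 19.3150
r_2 = 5.3063 / 19.3150 = 0.275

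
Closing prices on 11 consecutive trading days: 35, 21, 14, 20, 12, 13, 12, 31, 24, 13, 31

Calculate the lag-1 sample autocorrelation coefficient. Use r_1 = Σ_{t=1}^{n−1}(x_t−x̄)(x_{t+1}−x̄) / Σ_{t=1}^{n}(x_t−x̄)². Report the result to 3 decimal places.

-0.023

Mean x̄ = (35 + 21 + 14 + 20 + 12 + 13 + 12 + 31 + 24 + 13 + 31)/11 = 20.5455
Numerator Σ_{t=1}^{10}(x_t−x̄)(x_{t+1}−x̄) = -17.3884
Denominator Σ(x_t−x̄)² = 742.7273
r_1 = -17.3884 / 742.7273 = -0.023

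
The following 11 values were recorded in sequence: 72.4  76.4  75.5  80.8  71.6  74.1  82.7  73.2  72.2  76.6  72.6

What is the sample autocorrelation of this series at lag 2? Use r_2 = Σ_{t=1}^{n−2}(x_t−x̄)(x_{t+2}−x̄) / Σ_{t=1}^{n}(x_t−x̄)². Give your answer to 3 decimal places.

Mean x̄ = (72.4 + 76.4 + 75.5 + 80.8 + 71.6 + 74.1 + 82.7 + 73.2 + 72.2 + 76.6 + 72.6)/11 = 75.2818
Numerator Σ_{t=1}^{9}(x_t−x̄)(x_{t+2}−x̄) = -43.9761
Denominator Σ(x_t−x̄)² = 132.7964
r_2 = -43.9761 / 132.7964 = -0.331

-0.331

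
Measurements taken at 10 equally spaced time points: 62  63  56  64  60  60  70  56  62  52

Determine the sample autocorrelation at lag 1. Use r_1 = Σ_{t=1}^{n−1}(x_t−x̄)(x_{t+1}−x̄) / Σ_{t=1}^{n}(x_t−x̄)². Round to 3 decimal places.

-0.405

Mean x̄ = (62 + 63 + 56 + 64 + 60 + 60 + 70 + 56 + 62 + 52)/10 = 60.5000
Numerator Σ_{t=1}^{9}(x_t−x̄)(x_{t+1}−x̄) = -91.7500
Denominator Σ(x_t−x̄)² = 226.5000
r_1 = -91.7500 / 226.5000 = -0.405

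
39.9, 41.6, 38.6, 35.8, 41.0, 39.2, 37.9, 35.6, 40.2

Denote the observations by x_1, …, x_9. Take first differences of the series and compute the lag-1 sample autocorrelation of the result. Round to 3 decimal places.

First differences Δx: 1.7, -3.0, -2.8, 5.2, -1.8, -1.3, -2.3, 4.6
Mean of differences = 0.0375
Numerator Σ(Δx_t−Δx̄)(Δx_{t+1}−Δx̄) = -25.6464
Denominator Σ(Δx_t−Δx̄)² = 78.1388
r_1(Δx) = -25.6464 / 78.1388 = -0.328

-0.328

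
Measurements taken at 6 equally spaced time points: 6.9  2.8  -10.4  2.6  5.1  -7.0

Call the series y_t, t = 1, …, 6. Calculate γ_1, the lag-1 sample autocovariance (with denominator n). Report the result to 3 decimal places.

-9.880

Mean ȳ = (6.9 + 2.8 − 10.4 + 2.6 + 5.1 − 7.0)/6 = 0.0000
Σ_{t=1}^{5}(y_t−ȳ)(y_{t+1}−ȳ) = -59.2800
γ_1 = -59.2800 / 6 = -9.880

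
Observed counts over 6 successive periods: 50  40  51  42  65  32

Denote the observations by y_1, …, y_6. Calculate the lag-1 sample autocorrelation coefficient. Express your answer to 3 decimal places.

-0.658

Mean ȳ = (50 + 40 + 51 + 42 + 65 + 32)/6 = 46.6667
Deviations from mean: 3.3333, -6.6667, 4.3333, -4.6667, 18.3333, -14.6667
Σ(y_t−ȳ)(y_{t+1}−ȳ) = (-22.2222) + (-28.8889) + (-20.2222) + (-85.5556) + (-268.8889) = -425.7778
Denominator Σ(y_t−ȳ)² = 647.3333
r_1 = -425.7778 / 647.3333 = -0.658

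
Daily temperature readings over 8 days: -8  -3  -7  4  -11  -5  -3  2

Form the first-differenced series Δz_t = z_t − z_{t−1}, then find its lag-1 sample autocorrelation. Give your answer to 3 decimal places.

-0.683

First differences Δz: 5, -4, 11, -15, 6, 2, 5
Mean of differences = 1.4286
Numerator Σ(Δz_t−Δz̄)(Δz_{t+1}−Δz̄) = -299.0408
Denominator Σ(Δz_t−Δz̄)² = 437.7143
r_1(Δz) = -299.0408 / 437.7143 = -0.683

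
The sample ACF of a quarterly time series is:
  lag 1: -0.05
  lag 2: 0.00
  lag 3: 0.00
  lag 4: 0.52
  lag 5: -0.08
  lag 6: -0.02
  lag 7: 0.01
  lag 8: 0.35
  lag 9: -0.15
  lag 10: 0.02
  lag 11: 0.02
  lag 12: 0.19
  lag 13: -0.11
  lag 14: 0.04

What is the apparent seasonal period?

The largest autocorrelation is r_4 = 0.52, with weaker echoes at lags 8 (0.35) and 12 (0.19); the remaining lags stay at or below 0.04.
The dominant spike at lag 4 indicates a seasonal period of 4.

4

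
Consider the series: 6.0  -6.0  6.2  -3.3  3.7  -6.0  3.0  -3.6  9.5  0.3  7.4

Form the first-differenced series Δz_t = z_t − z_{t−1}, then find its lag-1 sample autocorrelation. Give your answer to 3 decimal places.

-0.853

First differences Δz: -12.0, 12.2, -9.5, 7.0, -9.7, 9.0, -6.6, 13.1, -9.2, 7.1
Mean of differences = 0.1400
Numerator Σ(Δz_t−Δz̄)(Δz_{t+1}−Δz̄) = -816.6016
Denominator Σ(Δz_t−Δz̄)² = 957.2040
r_1(Δz) = -816.6016 / 957.2040 = -0.853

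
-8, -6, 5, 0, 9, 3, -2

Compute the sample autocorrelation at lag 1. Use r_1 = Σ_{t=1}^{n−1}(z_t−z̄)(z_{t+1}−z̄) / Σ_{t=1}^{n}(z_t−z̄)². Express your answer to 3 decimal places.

0.171

Mean z̄ = (-8 − 6 + 5 + 0 + 9 + 3 − 2)/7 = 0.1429
Deviations from mean: -8.1429, -6.1429, 4.8571, -0.1429, 8.8571, 2.8571, -2.1429
Numerator Σ_{t=1}^{6}(z_t−z̄)(z_{t+1}−z̄) = 37.4082
Denominator Σ(z_t−z̄)² = 218.8571
r_1 = 37.4082 / 218.8571 = 0.171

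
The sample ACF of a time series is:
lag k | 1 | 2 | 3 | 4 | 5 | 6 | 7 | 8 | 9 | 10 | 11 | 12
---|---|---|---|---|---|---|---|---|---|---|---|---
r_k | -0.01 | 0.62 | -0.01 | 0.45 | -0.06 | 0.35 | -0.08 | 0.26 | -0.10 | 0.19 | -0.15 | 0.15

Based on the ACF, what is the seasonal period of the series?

2

The largest autocorrelation is r_2 = 0.62, with weaker echoes at lags 4 (0.45), 6 (0.35), 8 (0.26), 10 (0.19) and 12 (0.15); the remaining lags stay at or below -0.01.
The dominant spike at lag 2 indicates a seasonal period of 2.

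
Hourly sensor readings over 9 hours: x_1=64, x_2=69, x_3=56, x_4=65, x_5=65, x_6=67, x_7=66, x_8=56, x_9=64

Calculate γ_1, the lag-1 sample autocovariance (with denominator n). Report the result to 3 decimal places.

Mean x̄ = (64 + 69 + 56 + 65 + 65 + 67 + 66 + 56 + 64)/9 = 63.5556
Σ_{t=1}^{8}(x_t−x̄)(x_{t+1}−x̄) = -55.9753
γ_1 = -55.9753 / 9 = -6.219

-6.219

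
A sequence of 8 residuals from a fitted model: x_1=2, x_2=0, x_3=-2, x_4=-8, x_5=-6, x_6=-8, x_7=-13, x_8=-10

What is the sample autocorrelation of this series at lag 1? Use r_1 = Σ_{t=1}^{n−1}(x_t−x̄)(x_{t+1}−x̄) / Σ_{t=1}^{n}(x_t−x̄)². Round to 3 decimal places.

0.565

Mean x̄ = (2 + 0 − 2 − 8 − 6 − 8 − 13 − 10)/8 = -5.6250
Numerator Σ_{t=1}^{7}(x_t−x̄)(x_{t+1}−x̄) = 106.2344
Denominator Σ(x_t−x̄)² = 187.8750
r_1 = 106.2344 / 187.8750 = 0.565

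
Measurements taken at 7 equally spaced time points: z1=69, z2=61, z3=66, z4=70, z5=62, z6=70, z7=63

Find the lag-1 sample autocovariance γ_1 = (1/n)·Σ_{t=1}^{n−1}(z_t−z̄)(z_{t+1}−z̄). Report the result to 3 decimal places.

Mean z̄ = (69 + 61 + 66 + 70 + 62 + 70 + 63)/7 = 65.8571
Deviations: 3.1429, -4.8571, 0.1429, 4.1429, -3.8571, 4.1429, -2.8571
Σ_{t=1}^{6}(z_t−z̄)(z_{t+1}−z̄) = -59.1633
γ_1 = -59.1633 / 7 = -8.452

-8.452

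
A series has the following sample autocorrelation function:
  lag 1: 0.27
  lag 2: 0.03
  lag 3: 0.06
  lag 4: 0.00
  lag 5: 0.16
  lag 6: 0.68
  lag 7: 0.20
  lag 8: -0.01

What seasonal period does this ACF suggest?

The largest autocorrelation is r_6 = 0.68; the remaining lags stay at or below 0.27. The elevated value at lag 1 (0.27), dropping to 0.03 at lag 2, reflects decaying short-term dependence rather than seasonality.
The dominant spike at lag 6 indicates a seasonal period of 6.

6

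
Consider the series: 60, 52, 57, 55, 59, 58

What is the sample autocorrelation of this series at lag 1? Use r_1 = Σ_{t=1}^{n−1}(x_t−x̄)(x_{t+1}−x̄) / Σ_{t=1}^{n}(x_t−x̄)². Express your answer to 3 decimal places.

Mean x̄ = (60 + 52 + 57 + 55 + 59 + 58)/6 = 56.8333
Numerator Σ_{t=1}^{5}(x_t−x̄)(x_{t+1}−x̄) = -17.8611
Denominator Σ(x_t−x̄)² = 42.8333
r_1 = -17.8611 / 42.8333 = -0.417

-0.417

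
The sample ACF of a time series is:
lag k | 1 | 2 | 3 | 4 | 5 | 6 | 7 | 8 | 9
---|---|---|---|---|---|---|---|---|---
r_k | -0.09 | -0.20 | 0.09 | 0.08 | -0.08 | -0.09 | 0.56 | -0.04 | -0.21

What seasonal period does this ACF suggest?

The largest autocorrelation is r_7 = 0.56; the remaining lags stay at or below 0.09.
The dominant spike at lag 7 indicates a seasonal period of 7.

7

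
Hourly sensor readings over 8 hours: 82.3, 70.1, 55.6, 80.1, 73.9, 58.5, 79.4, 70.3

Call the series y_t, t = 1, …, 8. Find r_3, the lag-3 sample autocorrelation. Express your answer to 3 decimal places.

0.532

Mean ȳ = (82.3 + 70.1 + 55.6 + 80.1 + 73.9 + 58.5 + 79.4 + 70.3)/8 = 71.2750
Deviations from mean: 11.0250, -1.1750, -15.6750, 8.8250, 2.6250, -12.7750, 8.1250, -0.9750
Σ(y_t−ȳ)(y_{t+3}−ȳ) = (97.2956) + (-3.0844) + (200.2481) + (71.7031) + (-2.5594) = 363.6031
Denominator Σ(y_t−ȳ)² = 683.5750
r_3 = 363.6031 / 683.5750 = 0.532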